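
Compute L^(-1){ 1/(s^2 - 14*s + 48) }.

exp(7*t)*sinh(t)

Rewrite the denominator: s^2 - 14*s + 48 = (s - 7)^2 - 1.
The form in (s - 7) signals a first-shifting-theorem factor e^(7t).
Since L{sinh(t)} = 1/(s^2 - 1), the inverse is e^(7*t)*sinh(t).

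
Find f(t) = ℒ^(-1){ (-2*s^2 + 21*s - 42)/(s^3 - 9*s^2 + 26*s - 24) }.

f(t) = 5*exp(4*t) - 3*exp(3*t) - 4*exp(2*t)

Factor the denominator: s^3 - 9*s^2 + 26*s - 24 = (s - 4)*(s - 3)*(s - 2).
Partial fraction decomposition gives [-4/(s - 2)] + [5/(s - 4)] + [-3/(s - 3)].
Invert each term: -4/(s - 2) ↔ -4e^(2t); 5/(s - 4) ↔ 5e^(4t); -3/(s - 3) ↔ -3e^(3t).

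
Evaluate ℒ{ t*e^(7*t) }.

(s - 7)^(-2)

L{e^(7t)} = 1/(s - 7).
Then apply L{t·g(t)} = -d/ds[G(s)] with G(s) = 1/(s - 7):
differentiating 1 time and applying the sign gives (s - 7)^(-2).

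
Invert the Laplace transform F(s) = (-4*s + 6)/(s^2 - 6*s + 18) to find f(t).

f(t) = -2*exp(3*t)*sin(3*t) - 4*exp(3*t)*cos(3*t)

Complete the square in the denominator: s^2 - 6*s + 18 = (s - 3)^2 + 3^2.
Split the numerator to match: -4*s + 6 = -4·(s - 3) - 2·3.
Invert each term: -4·(s - 3)/((s - 3)^2 + 9) ↔ -4e^(3t)cos(3t); -2·3/((s - 3)^2 + 9) ↔ -2e^(3t)sin(3t).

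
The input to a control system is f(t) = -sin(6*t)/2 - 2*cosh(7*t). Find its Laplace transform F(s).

F(s) = -2*s/(s^2 - 49) - 3/(s^2 + 36)

Apply the Laplace transform termwise.
(-1/2)·[L{sin(6t)} = 6/(s^2 + 36)]; (-2)·[L{cosh(7t)} = s/(s^2 - 49)].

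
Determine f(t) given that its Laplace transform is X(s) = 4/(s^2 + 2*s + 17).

Rewrite the denominator: s^2 + 2*s + 17 = (s + 1)^2 + 16.
The form in (s + 1) signals a first-shifting-theorem factor e^(-t).
Since L{sin(4t)} = 4/(s^2 + 16), the inverse is exp(-t)*sin(4*t).

f(t) = exp(-t)*sin(4*t)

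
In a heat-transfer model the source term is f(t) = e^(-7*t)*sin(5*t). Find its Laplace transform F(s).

L{sin(5t)} = 5/(s^2 + 25).
By the first shifting theorem, multiplying by e^(-7t) replaces s with s + 7.

F(s) = 5/((s + 7)^2 + 25)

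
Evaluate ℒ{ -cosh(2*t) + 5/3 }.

-s/(s^2 - 4) + 5/(3*s)

Apply the Laplace transform termwise.
(-1)·[L{cosh(2t)} = s/(s^2 - 4)]; L{5/3} = (5/3)/s.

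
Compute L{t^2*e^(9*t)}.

2/(s - 9)^3

L{e^(9t)} = 1/(s - 9).
Then apply L{t^2·g(t)} = (-1)^2 d^2/ds^2[G(s)] with G(s) = 1/(s - 9):
differentiating 2 times and applying the sign gives 2/(s - 9)^3.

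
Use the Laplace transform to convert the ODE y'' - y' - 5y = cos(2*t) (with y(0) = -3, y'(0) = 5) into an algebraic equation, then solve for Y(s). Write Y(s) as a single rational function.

Apply the Laplace transform to the equation.
The derivative rules (L{y''} = s^2 Y - s·y(0) - y'(0) and L{y'} = sY - y(0), with y(0) = -3, y'(0) = 5) turn the left side into (s^2 - s - 5)Y - (-3*s + 8).
The right side is L{cos(2*t)} = s/(s^2 + 4).
So (s^2 - s - 5)Y = s/(s^2 + 4) + (-3*s + 8).
Isolate Y and clear denominators.

Y(s) = (-3*s^3 + 8*s^2 - 11*s + 32)/(s^4 - s^3 - s^2 - 4*s - 20)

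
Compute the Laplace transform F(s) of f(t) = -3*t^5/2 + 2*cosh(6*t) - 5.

The transform is linear, so treat each term independently.
(2)·[L{cosh(6t)} = s/(s^2 - 36)]; L{-5} = -5/s; (-3/2)·[L{t^5} = 5!/s^6 = 120/s^6].

F(s) = 2*s/(s^2 - 36) - 5/s - 180/s^6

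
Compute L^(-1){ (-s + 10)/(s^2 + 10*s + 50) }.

3*exp(-5*t)*sin(5*t) - exp(-5*t)*cos(5*t)

Complete the square in the denominator: s^2 + 10*s + 50 = (s + 5)^2 + 5^2.
Split the numerator to match: -s + 10 = -1·(s + 5) + 3·5.
Invert each term: -1·(s + 5)/((s + 5)^2 + 25) ↔ -e^(-5t)cos(5t); 3·5/((s + 5)^2 + 25) ↔ 3e^(-5t)sin(5t).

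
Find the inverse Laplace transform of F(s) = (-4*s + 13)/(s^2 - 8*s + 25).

-exp(4*t)*sin(3*t) - 4*exp(4*t)*cos(3*t)

Complete the square in the denominator: s^2 - 8*s + 25 = (s - 4)^2 + 3^2.
Split the numerator to match: -4*s + 13 = -4·(s - 4) - 1·3.
Invert each term: -4·(s - 4)/((s - 4)^2 + 9) ↔ -4e^(4t)cos(3t); -1·3/((s - 4)^2 + 9) ↔ -e^(4t)sin(3t).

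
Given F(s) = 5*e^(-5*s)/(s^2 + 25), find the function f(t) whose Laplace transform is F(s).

The factor e^(-5s) signals a time shift by c = 5 (second shifting theorem).
L{sin(5t)} = 5/(s^2 + 25), so L^-1{5/(s^2 + 25)} = sin(5*t).
Hence the inverse is u(t - 5) times that function evaluated at t - 5.

f(t) = Heaviside(t - 5)*(sin(5*t - 25))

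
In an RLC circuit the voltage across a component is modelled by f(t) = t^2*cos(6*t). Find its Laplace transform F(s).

L{cos(6t)} = s/(s^2 + 36).
Then apply L{t^2·g(t)} = (-1)^2 d^2/ds^2[G(s)] with G(s) = s/(s^2 + 36):
differentiating 2 times and applying the sign gives 2*s*(s^2 - 108)/(s^2 + 36)^3.

F(s) = 2*s*(s^2 - 108)/(s^2 + 36)^3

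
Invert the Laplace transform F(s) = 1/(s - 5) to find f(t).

Since L{e^(5t)} = 1/(s - 5), the inverse is exp(5*t).

f(t) = exp(5*t)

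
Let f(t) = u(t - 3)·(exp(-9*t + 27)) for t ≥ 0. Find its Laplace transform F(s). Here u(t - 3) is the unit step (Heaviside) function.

By the second shifting theorem, L{u(t - c)·g(t - c)} = e^(-cs)·G(s) with c = 3 and G(s) = L{g(t)}.
L{e^(-9t)} = 1/(s + 9).

F(s) = exp(-3*s)/(s + 9)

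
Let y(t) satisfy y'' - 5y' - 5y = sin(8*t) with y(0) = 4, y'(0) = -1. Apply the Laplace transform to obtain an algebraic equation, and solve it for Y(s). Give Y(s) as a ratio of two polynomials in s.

Y(s) = (4*s^3 - 21*s^2 + 256*s - 1336)/(s^4 - 5*s^3 + 59*s^2 - 320*s - 320)

Apply the Laplace transform to the equation.
The derivative rules (L{y''} = s^2 Y - s·y(0) - y'(0) and L{y'} = sY - y(0), with y(0) = 4, y'(0) = -1) turn the left side into (s^2 - 5*s - 5)Y - (4*s - 21).
The right side is L{sin(8*t)} = 8/(s^2 + 64).
So (s^2 - 5*s - 5)Y = 8/(s^2 + 64) + (4*s - 21).
Divide through and combine into a single rational function.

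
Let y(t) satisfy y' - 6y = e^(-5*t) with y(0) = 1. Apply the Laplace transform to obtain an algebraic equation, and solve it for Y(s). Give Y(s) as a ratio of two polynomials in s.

Y(s) = (s + 6)/(s^2 - s - 30)

Laplace-transform each side.
Using L{y'} = sY - y(0) = sY - 1, the left side becomes (s - 6)Y - (1).
The right side is L{e^(-5*t)} = 1/(s + 5).
So (s - 6)Y = 1/(s + 5) + (1).
Solve for Y(s) and write it as one ratio of polynomials.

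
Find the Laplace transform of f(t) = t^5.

120/s^6

L{t^5} = 5!/s^6 = 120/s^6.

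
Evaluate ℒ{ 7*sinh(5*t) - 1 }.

35/(s^2 - 25) - 1/s

By linearity of the Laplace transform, transform each term separately.
(7)·[L{sinh(5t)} = 5/(s^2 - 25)]; L{-1} = -1/s.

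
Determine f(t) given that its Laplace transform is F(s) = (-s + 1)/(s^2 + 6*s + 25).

f(t) = exp(-3*t)*sin(4*t) - exp(-3*t)*cos(4*t)

Complete the square in the denominator: s^2 + 6*s + 25 = (s + 3)^2 + 4^2.
Split the numerator to match: -s + 1 = -1·(s + 3) + 1·4.
Invert each term: -1·(s + 3)/((s + 3)^2 + 16) ↔ -e^(-3t)cos(4t); 1·4/((s + 3)^2 + 16) ↔ e^(-3t)sin(4t).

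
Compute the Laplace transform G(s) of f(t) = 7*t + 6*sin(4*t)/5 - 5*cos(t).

The transform is linear, so treat each term independently.
(-5)·[L{cos(t)} = s/(s^2 + 1)]; (6/5)·[L{sin(4t)} = 4/(s^2 + 16)]; (7)·[L{t} = 1!/s^2 = 1/s^2].

G(s) = -5*s/(s^2 + 1) + 24/(5*(s^2 + 16)) + 7/s^2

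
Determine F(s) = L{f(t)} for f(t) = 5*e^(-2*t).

F(s) = 5/(s + 2)

L{5} = 5/s.
By the first shifting theorem, multiplying by e^(-2t) replaces s with s + 2.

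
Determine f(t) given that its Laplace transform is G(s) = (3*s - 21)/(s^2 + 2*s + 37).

f(t) = -4*exp(-t)*sin(6*t) + 3*exp(-t)*cos(6*t)

Complete the square in the denominator: s^2 + 2*s + 37 = (s + 1)^2 + 6^2.
Split the numerator to match: 3*s - 21 = 3·(s + 1) - 4·6.
Invert each term: 3·(s + 1)/((s + 1)^2 + 36) ↔ 3e^(-t)cos(6t); -4·6/((s + 1)^2 + 36) ↔ -4e^(-t)sin(6t).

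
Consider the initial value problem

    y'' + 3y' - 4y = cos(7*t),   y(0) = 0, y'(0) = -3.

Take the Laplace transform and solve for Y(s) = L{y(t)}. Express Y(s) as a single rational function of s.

Apply the Laplace transform to the equation.
With L{y''} = s^2 Y - s·y(0) - y'(0) and L{y'} = sY - y(0), with y(0) = 0, y'(0) = -3: the LHS transforms to (s^2 + 3*s - 4)Y - (-3).
The right side is L{cos(7*t)} = s/(s^2 + 49).
So (s^2 + 3*s - 4)Y = s/(s^2 + 49) + (-3).
Isolate Y and clear denominators.

Y(s) = (-3*s^2 + s - 147)/(s^4 + 3*s^3 + 45*s^2 + 147*s - 196)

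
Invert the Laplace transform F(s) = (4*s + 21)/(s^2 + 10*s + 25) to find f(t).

f(t) = t*exp(-5*t) + 4*exp(-5*t)

Factor the denominator: s^2 + 10*s + 25 = (s + 5)^2.
Partial fraction decomposition gives [4/(s + 5)] + [(s + 5)^(-2)].
Invert each term: 4/(s + 5) ↔ 4e^(-5t); 1/(s + 5)^2 ↔ t·e^(-5t).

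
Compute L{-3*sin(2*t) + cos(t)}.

The transform is linear, so treat each term independently.
(-3)·[L{sin(2t)} = 2/(s^2 + 4)]; L{cos(t)} = s/(s^2 + 1).

s/(s^2 + 1) - 6/(s^2 + 4)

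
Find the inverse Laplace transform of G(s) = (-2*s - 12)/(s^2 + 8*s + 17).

-4*exp(-4*t)*sin(t) - 2*exp(-4*t)*cos(t)

Complete the square in the denominator: s^2 + 8*s + 17 = (s + 4)^2 + 1^2.
Split the numerator to match: -2*s - 12 = -2·(s + 4) - 4·1.
Invert each term: -2·(s + 4)/((s + 4)^2 + 1) ↔ -2e^(-4t)cos(t); -4·1/((s + 4)^2 + 1) ↔ -4e^(-4t)sin(t).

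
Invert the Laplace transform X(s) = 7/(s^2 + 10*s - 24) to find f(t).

f(t) = exp(-5*t)*sinh(7*t)

Rewrite the denominator: s^2 + 10*s - 24 = (s + 5)^2 - 49.
The form in (s + 5) signals a first-shifting-theorem factor e^(-5t).
Since L{sinh(7t)} = 7/(s^2 - 49), the inverse is e^(-5*t)*sinh(7*t).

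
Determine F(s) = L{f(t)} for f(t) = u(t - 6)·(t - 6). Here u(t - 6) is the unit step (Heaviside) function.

By the second shifting theorem, L{u(t - c)·g(t - c)} = e^(-cs)·G(s) with c = 6 and G(s) = L{g(t)}.
L{t} = 1!/s^2 = 1/s^2.

F(s) = exp(-6*s)/s^2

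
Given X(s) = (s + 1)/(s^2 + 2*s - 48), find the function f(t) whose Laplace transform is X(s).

Rewrite the denominator: s^2 + 2*s - 48 = (s + 1)^2 - 49.
The form in (s + 1) signals a first-shifting-theorem factor e^(-t).
Since L{cosh(7t)} = s/(s^2 - 49), the inverse is exp(-t)*cosh(7*t).

f(t) = exp(-t)*cosh(7*t)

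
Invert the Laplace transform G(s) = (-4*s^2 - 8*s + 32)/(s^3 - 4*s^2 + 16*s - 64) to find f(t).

Factor the denominator: s^3 - 4*s^2 + 16*s - 64 = (s - 4)*(s^2 + 16).
Partial fraction decomposition gives [-2/(s - 4)] + [-2*s/(s^2 + 16)] + [-16/(s^2 + 16)].
Invert each term: -2/(s - 4) ↔ -2e^(4t); -2·s/(s^2 + 16) ↔ -2cos(4t); -4·4/(s^2 + 16) ↔ -4sin(4t).

f(t) = -2*exp(4*t) - 4*sin(4*t) - 2*cos(4*t)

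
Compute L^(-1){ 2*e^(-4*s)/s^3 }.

The factor e^(-4s) signals a time shift by c = 4 (second shifting theorem).
L{t^2} = 2!/s^3 = 2/s^3, so L^-1{2/s^3} = t^2.
Hence the inverse is u(t - 4) times that function evaluated at t - 4.

Heaviside(t - 4)*((t - 4)^2)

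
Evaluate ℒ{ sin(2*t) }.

2/(s^2 + 4)

L{sin(2t)} = 2/(s^2 + 4).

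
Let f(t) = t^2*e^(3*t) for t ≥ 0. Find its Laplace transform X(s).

X(s) = 2/(s - 3)^3

L{e^(3t)} = 1/(s - 3).
Then apply L{t^2·g(t)} = (-1)^2 d^2/ds^2[G(s)] with G(s) = 1/(s - 3):
differentiating 2 times and applying the sign gives 2/(s - 3)^3.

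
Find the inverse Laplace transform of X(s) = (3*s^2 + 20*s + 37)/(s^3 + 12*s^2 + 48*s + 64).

Factor the denominator: s^3 + 12*s^2 + 48*s + 64 = (s + 4)^3.
Partial fraction decomposition gives [3/(s + 4)] + [-4/(s + 4)^2] + [5/(s + 4)^3].
Invert each term: 3/(s + 4) ↔ 3e^(-4t); -4/(s + 4)^2 ↔ -4t·e^(-4t); 5/(s + 4)^3 ↔ (5/2)t^2·e^(-4t).

5*t^2*exp(-4*t)/2 - 4*t*exp(-4*t) + 3*exp(-4*t)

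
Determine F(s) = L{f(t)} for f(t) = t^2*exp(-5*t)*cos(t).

L{cos(t)} = s/(s^2 + 1).
Multiplying by e^(-5t) shifts s → s + 5, so L{exp(-5*t)*cos(t)} = (s + 5)/((s + 5)^2 + 1).
Then apply L{t^2·g(t)} = (-1)^2 d^2/ds^2[G(s)] with G(s) = (s + 5)/((s + 5)^2 + 1):
differentiating 2 times and applying the sign gives 2*(s + 5)*(s^2 + 10*s + 22)/(s^2 + 10*s + 26)^3.

F(s) = 2*(s + 5)*(s^2 + 10*s + 22)/(s^2 + 10*s + 26)^3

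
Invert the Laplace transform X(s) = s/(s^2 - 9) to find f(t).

Since L{cosh(3t)} = s/(s^2 - 9), the inverse is cosh(3*t).

f(t) = cosh(3*t)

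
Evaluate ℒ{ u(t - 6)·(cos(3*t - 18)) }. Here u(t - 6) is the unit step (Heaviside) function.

By the second shifting theorem, L{u(t - c)·g(t - c)} = e^(-cs)·H(s) with c = 6 and H(s) = L{g(t)}.
L{cos(3t)} = s/(s^2 + 9).

s*exp(-6*s)/(s^2 + 9)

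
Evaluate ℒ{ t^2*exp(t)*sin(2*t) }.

L{sin(2t)} = 2/(s^2 + 4).
Multiplying by e^(t) shifts s → s - 1, so L{exp(t)*sin(2*t)} = 2/((s - 1)^2 + 4).
Then apply L{t^2·g(t)} = (-1)^2 d^2/ds^2[G(s)] with G(s) = 2/((s - 1)^2 + 4):
differentiating 2 times and applying the sign gives 4*(3*s^2 - 6*s - 1)/(s^2 - 2*s + 5)^3.

4*(3*s^2 - 6*s - 1)/(s^2 - 2*s + 5)^3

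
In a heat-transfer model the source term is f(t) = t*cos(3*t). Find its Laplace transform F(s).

L{cos(3t)} = s/(s^2 + 9).
Then apply L{t·g(t)} = -d/ds[G(s)] with G(s) = s/(s^2 + 9):
differentiating 1 time and applying the sign gives (s - 3)*(s + 3)/(s^2 + 9)^2.

F(s) = (s - 3)*(s + 3)/(s^2 + 9)^2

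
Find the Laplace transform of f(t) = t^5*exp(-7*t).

L{t^5} = 5!/s^6 = 120/s^6.
By the first shifting theorem, multiplying by e^(-7t) replaces s with s + 7.

120/(s + 7)^6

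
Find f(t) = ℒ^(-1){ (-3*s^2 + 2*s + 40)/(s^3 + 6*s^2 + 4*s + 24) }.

Factor the denominator: s^3 + 6*s^2 + 4*s + 24 = (s + 6)*(s^2 + 4).
Partial fraction decomposition gives [-2/(s + 6)] + [-s/(s^2 + 4)] + [8/(s^2 + 4)].
Invert each term: -2/(s + 6) ↔ -2e^(-6t); -1·s/(s^2 + 4) ↔ -cos(2t); 4·2/(s^2 + 4) ↔ 4sin(2t).

f(t) = 4*sin(2*t) - cos(2*t) - 2*exp(-6*t)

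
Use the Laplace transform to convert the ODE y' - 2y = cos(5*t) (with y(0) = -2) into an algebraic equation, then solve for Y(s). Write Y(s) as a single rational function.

Y(s) = (-2*s^2 + s - 50)/(s^3 - 2*s^2 + 25*s - 50)

Take the Laplace transform of both sides.
With L{y'} = sY - y(0) = sY - (-2): the LHS transforms to (s - 2)Y - (-2).
The right side is L{cos(5*t)} = s/(s^2 + 25).
So (s - 2)Y = s/(s^2 + 25) + (-2).
Solve for Y(s) and write it as one ratio of polynomials.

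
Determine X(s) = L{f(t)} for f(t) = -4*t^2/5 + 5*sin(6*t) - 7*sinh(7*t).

The transform is linear, so treat each term independently.
(5)·[L{sin(6t)} = 6/(s^2 + 36)]; (-7)·[L{sinh(7t)} = 7/(s^2 - 49)]; (-4/5)·[L{t^2} = 2!/s^3 = 2/s^3].

X(s) = 30/(s^2 + 36) - 49/(s^2 - 49) - 8/(5*s^3)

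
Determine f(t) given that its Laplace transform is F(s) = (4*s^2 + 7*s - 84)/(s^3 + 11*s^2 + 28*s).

Factor the denominator: s^3 + 11*s^2 + 28*s = s*(s + 4)*(s + 7).
Partial fraction decomposition gives [3/(s + 7)] + [4/(s + 4)] + [-3/s].
Invert each term: 3/(s + 7) ↔ 3e^(-7t); 4/(s + 4) ↔ 4e^(-4t); -3/(s - 0) ↔ -3e^(0t).

f(t) = -3 + 4*exp(-4*t) + 3*exp(-7*t)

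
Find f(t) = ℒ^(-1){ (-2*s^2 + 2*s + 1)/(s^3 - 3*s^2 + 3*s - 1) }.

Factor the denominator: s^3 - 3*s^2 + 3*s - 1 = (s - 1)^3.
Partial fraction decomposition gives [-2/(s - 1)] + [-2/(s - 1)^2] + [(s - 1)^(-3)].
Invert each term: -2/(s - 1) ↔ -2e^(t); -2/(s - 1)^2 ↔ -2t·e^(t); 1/(s - 1)^3 ↔ (1/2)t^2·e^(t).

f(t) = t^2*exp(t)/2 - 2*t*exp(t) - 2*exp(t)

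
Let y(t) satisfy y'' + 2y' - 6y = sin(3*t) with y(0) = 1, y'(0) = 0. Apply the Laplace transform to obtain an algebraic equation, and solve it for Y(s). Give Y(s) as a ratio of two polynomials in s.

Y(s) = (s^3 + 2*s^2 + 9*s + 21)/(s^4 + 2*s^3 + 3*s^2 + 18*s - 54)

Laplace-transform each side.
The derivative rules (L{y''} = s^2 Y - s·y(0) - y'(0) and L{y'} = sY - y(0), with y(0) = 1, y'(0) = 0) turn the left side into (s^2 + 2*s - 6)Y - (s + 2).
The right side is L{sin(3*t)} = 3/(s^2 + 9).
So (s^2 + 2*s - 6)Y = 3/(s^2 + 9) + (s + 2).
Solve for Y(s) and write it as one ratio of polynomials.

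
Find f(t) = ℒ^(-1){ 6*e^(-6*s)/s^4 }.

The factor e^(-6s) signals a time shift by c = 6 (second shifting theorem).
L{t^3} = 3!/s^4 = 6/s^4, so L^-1{6/s^4} = t^3.
Hence the inverse is u(t - 6) times that function evaluated at t - 6.

f(t) = Heaviside(t - 6)*((t - 6)^3)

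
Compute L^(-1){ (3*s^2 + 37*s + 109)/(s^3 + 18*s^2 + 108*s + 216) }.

Factor the denominator: s^3 + 18*s^2 + 108*s + 216 = (s + 6)^3.
Partial fraction decomposition gives [3/(s + 6)] + [(s + 6)^(-2)] + [-5/(s + 6)^3].
Invert each term: 3/(s + 6) ↔ 3e^(-6t); 1/(s + 6)^2 ↔ t·e^(-6t); -5/(s + 6)^3 ↔ (-5/2)t^2·e^(-6t).

-5*t^2*exp(-6*t)/2 + t*exp(-6*t) + 3*exp(-6*t)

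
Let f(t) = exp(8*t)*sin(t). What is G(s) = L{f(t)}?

L{sin(t)} = 1/(s^2 + 1).
By the first shifting theorem, multiplying by e^(8t) replaces s with s - 8.

G(s) = 1/((s - 8)^2 + 1)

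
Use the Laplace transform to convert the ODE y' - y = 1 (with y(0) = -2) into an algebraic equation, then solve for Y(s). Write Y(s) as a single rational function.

Y(s) = (-2*s + 1)/(s^2 - s)

Laplace-transform each side.
With L{y'} = sY - y(0) = sY - (-2): the LHS transforms to (s - 1)Y - (-2).
The right side is L{1} = 1/s.
So (s - 1)Y = 1/s + (-2).
Isolate Y and clear denominators.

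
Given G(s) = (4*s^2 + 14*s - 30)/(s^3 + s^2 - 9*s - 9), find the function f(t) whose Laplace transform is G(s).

f(t) = 2*exp(3*t) + 5*exp(-t) - 3*exp(-3*t)

Factor the denominator: s^3 + s^2 - 9*s - 9 = (s - 3)*(s + 1)*(s + 3).
Partial fraction decomposition gives [-3/(s + 3)] + [5/(s + 1)] + [2/(s - 3)].
Invert each term: -3/(s + 3) ↔ -3e^(-3t); 5/(s + 1) ↔ 5e^(-t); 2/(s - 3) ↔ 2e^(3t).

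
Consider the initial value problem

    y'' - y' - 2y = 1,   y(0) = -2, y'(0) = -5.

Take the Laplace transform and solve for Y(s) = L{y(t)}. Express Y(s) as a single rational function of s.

Transform both sides with L{·}.
With L{y''} = s^2 Y - s·y(0) - y'(0) and L{y'} = sY - y(0), with y(0) = -2, y'(0) = -5: the LHS transforms to (s^2 - s - 2)Y - (-2*s - 3).
The right side is L{1} = 1/s.
So (s^2 - s - 2)Y = 1/s + (-2*s - 3).
Divide through and combine into a single rational function.

Y(s) = (-2*s^2 - 3*s + 1)/(s^3 - s^2 - 2*s)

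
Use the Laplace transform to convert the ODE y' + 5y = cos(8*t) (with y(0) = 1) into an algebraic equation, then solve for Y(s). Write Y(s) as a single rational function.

Take the Laplace transform of both sides.
With L{y'} = sY - y(0) = sY - 1: the LHS transforms to (s + 5)Y - (1).
The right side is L{cos(8*t)} = s/(s^2 + 64).
So (s + 5)Y = s/(s^2 + 64) + (1).
Solve for Y(s) and write it as one ratio of polynomials.

Y(s) = (s^2 + s + 64)/(s^3 + 5*s^2 + 64*s + 320)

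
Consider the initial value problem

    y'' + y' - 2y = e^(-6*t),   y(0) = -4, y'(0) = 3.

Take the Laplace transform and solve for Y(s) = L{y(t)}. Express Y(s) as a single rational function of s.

Transform both sides with L{·}.
Using L{y''} = s^2 Y - s·y(0) - y'(0) and L{y'} = sY - y(0), with y(0) = -4, y'(0) = 3, the left side becomes (s^2 + s - 2)Y - (-4*s - 1).
The right side is L{e^(-6*t)} = 1/(s + 6).
So (s^2 + s - 2)Y = 1/(s + 6) + (-4*s - 1).
Divide through and combine into a single rational function.

Y(s) = (-4*s^2 - 25*s - 5)/(s^3 + 7*s^2 + 4*s - 12)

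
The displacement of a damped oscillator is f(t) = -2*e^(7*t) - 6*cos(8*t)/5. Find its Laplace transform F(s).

Apply the Laplace transform termwise.
(-6/5)·[L{cos(8t)} = s/(s^2 + 64)]; (-2)·[L{e^(7t)} = 1/(s - 7)].

F(s) = -6*s/(5*(s^2 + 64)) - 2/(s - 7)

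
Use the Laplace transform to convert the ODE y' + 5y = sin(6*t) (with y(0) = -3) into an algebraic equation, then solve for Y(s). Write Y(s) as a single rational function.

Y(s) = (-3*s^2 - 102)/(s^3 + 5*s^2 + 36*s + 180)

Transform both sides with L{·}.
Using L{y'} = sY - y(0) = sY - (-3), the left side becomes (s + 5)Y - (-3).
The right side is L{sin(6*t)} = 6/(s^2 + 36).
So (s + 5)Y = 6/(s^2 + 36) + (-3).
Isolate Y and clear denominators.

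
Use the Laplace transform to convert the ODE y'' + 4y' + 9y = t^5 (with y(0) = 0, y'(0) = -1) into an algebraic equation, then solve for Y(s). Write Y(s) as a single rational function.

Y(s) = (-s^6 + 120)/(s^8 + 4*s^7 + 9*s^6)

Transform both sides with L{·}.
With L{y''} = s^2 Y - s·y(0) - y'(0) and L{y'} = sY - y(0), with y(0) = 0, y'(0) = -1: the LHS transforms to (s^2 + 4*s + 9)Y - (-1).
The right side is L{t^5} = 120/s^6.
So (s^2 + 4*s + 9)Y = 120/s^6 + (-1).
Divide through and combine into a single rational function.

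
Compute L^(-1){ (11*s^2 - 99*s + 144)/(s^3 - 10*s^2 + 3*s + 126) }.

-exp(7*t) + 6*exp(6*t) + 6*exp(-3*t)

Factor the denominator: s^3 - 10*s^2 + 3*s + 126 = (s - 7)*(s - 6)*(s + 3).
Partial fraction decomposition gives [6/(s - 6)] + [-1/(s - 7)] + [6/(s + 3)].
Invert each term: 6/(s - 6) ↔ 6e^(6t); -1/(s - 7) ↔ -e^(7t); 6/(s + 3) ↔ 6e^(-3t).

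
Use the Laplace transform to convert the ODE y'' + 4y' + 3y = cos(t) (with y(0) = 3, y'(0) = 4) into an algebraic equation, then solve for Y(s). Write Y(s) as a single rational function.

Y(s) = (3*s^3 + 16*s^2 + 4*s + 16)/(s^4 + 4*s^3 + 4*s^2 + 4*s + 3)

Apply the Laplace transform to the equation.
Using L{y''} = s^2 Y - s·y(0) - y'(0) and L{y'} = sY - y(0), with y(0) = 3, y'(0) = 4, the left side becomes (s^2 + 4*s + 3)Y - (3*s + 16).
The right side is L{cos(t)} = s/(s^2 + 1).
So (s^2 + 4*s + 3)Y = s/(s^2 + 1) + (3*s + 16).
Divide through and combine into a single rational function.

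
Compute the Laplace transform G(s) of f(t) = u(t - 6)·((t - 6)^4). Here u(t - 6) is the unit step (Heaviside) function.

By the second shifting theorem, L{u(t - c)·g(t - c)} = e^(-cs)·H(s) with c = 6 and H(s) = L{g(t)}.
L{t^4} = 4!/s^5 = 24/s^5.

G(s) = 24*exp(-6*s)/s^5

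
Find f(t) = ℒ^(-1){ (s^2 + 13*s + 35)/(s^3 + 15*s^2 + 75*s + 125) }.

Factor the denominator: s^3 + 15*s^2 + 75*s + 125 = (s + 5)^3.
Partial fraction decomposition gives [1/(s + 5)] + [3/(s + 5)^2] + [-5/(s + 5)^3].
Invert each term: 1/(s + 5) ↔ e^(-5t); 3/(s + 5)^2 ↔ 3t·e^(-5t); -5/(s + 5)^3 ↔ (-5/2)t^2·e^(-5t).

f(t) = -5*t^2*exp(-5*t)/2 + 3*t*exp(-5*t) + exp(-5*t)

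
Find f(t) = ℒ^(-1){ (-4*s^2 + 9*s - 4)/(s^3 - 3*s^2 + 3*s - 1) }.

f(t) = t^2*exp(t)/2 + t*exp(t) - 4*exp(t)

Factor the denominator: s^3 - 3*s^2 + 3*s - 1 = (s - 1)^3.
Partial fraction decomposition gives [-4/(s - 1)] + [(s - 1)^(-2)] + [(s - 1)^(-3)].
Invert each term: -4/(s - 1) ↔ -4e^(t); 1/(s - 1)^2 ↔ t·e^(t); 1/(s - 1)^3 ↔ (1/2)t^2·e^(t).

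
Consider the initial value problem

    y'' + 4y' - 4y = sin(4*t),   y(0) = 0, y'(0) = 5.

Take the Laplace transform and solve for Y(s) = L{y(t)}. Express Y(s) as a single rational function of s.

Transform both sides with L{·}.
Using L{y''} = s^2 Y - s·y(0) - y'(0) and L{y'} = sY - y(0), with y(0) = 0, y'(0) = 5, the left side becomes (s^2 + 4*s - 4)Y - (5).
The right side is L{sin(4*t)} = 4/(s^2 + 16).
So (s^2 + 4*s - 4)Y = 4/(s^2 + 16) + (5).
Isolate Y and clear denominators.

Y(s) = (5*s^2 + 84)/(s^4 + 4*s^3 + 12*s^2 + 64*s - 64)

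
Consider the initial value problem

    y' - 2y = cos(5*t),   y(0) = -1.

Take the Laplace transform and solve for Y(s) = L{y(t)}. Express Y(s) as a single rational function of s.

Apply the Laplace transform to the equation.
The derivative rules (L{y'} = sY - y(0) = sY - (-1)) turn the left side into (s - 2)Y - (-1).
The right side is L{cos(5*t)} = s/(s^2 + 25).
So (s - 2)Y = s/(s^2 + 25) + (-1).
Isolate Y and clear denominators.

Y(s) = (-s^2 + s - 25)/(s^3 - 2*s^2 + 25*s - 50)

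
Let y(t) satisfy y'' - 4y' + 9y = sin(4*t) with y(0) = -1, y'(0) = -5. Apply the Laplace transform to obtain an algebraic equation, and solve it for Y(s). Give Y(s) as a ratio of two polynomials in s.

Y(s) = (-s^3 - s^2 - 16*s - 12)/(s^4 - 4*s^3 + 25*s^2 - 64*s + 144)

Take the Laplace transform of both sides.
With L{y''} = s^2 Y - s·y(0) - y'(0) and L{y'} = sY - y(0), with y(0) = -1, y'(0) = -5: the LHS transforms to (s^2 - 4*s + 9)Y - (-s - 1).
The right side is L{sin(4*t)} = 4/(s^2 + 16).
So (s^2 - 4*s + 9)Y = 4/(s^2 + 16) + (-s - 1).
Solve for Y(s) and write it as one ratio of polynomials.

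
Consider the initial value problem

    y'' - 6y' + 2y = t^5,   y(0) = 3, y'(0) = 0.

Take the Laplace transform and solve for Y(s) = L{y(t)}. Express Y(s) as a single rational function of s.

Apply the Laplace transform to the equation.
Using L{y''} = s^2 Y - s·y(0) - y'(0) and L{y'} = sY - y(0), with y(0) = 3, y'(0) = 0, the left side becomes (s^2 - 6*s + 2)Y - (3*s - 18).
The right side is L{t^5} = 120/s^6.
So (s^2 - 6*s + 2)Y = 120/s^6 + (3*s - 18).
Divide through and combine into a single rational function.

Y(s) = (3*s^7 - 18*s^6 + 120)/(s^8 - 6*s^7 + 2*s^6)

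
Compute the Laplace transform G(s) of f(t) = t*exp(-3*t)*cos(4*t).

G(s) = (s - 1)*(s + 7)/(s^2 + 6*s + 25)^2

L{cos(4t)} = s/(s^2 + 16).
Multiplying by e^(-3t) shifts s → s + 3, so L{exp(-3*t)*cos(4*t)} = (s + 3)/((s + 3)^2 + 16).
Then apply L{t·g(t)} = -d/ds[H(s)] with H(s) = (s + 3)/((s + 3)^2 + 16):
differentiating 1 time and applying the sign gives (s - 1)*(s + 7)/(s^2 + 6*s + 25)^2.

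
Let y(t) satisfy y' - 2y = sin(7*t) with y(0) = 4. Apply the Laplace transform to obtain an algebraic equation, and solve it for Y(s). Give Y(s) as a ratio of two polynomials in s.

Apply the Laplace transform to the equation.
Using L{y'} = sY - y(0) = sY - 4, the left side becomes (s - 2)Y - (4).
The right side is L{sin(7*t)} = 7/(s^2 + 49).
So (s - 2)Y = 7/(s^2 + 49) + (4).
Divide through and combine into a single rational function.

Y(s) = (4*s^2 + 203)/(s^3 - 2*s^2 + 49*s - 98)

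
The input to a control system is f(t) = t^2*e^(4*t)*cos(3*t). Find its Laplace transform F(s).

F(s) = 2*(s - 4)*(s^2 - 8*s - 11)/(s^2 - 8*s + 25)^3

L{cos(3t)} = s/(s^2 + 9).
Multiplying by e^(4t) shifts s → s - 4, so L{e^(4*t)*cos(3*t)} = (s - 4)/((s - 4)^2 + 9).
Then apply L{t^2·g(t)} = (-1)^2 d^2/ds^2[G(s)] with G(s) = (s - 4)/((s - 4)^2 + 9):
differentiating 2 times and applying the sign gives 2*(s - 4)*(s^2 - 8*s - 11)/(s^2 - 8*s + 25)^3.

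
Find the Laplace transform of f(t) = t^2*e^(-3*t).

2/(s + 3)^3

L{e^(-3t)} = 1/(s + 3).
Then apply L{t^2·g(t)} = (-1)^2 d^2/ds^2[G(s)] with G(s) = 1/(s + 3):
differentiating 2 times and applying the sign gives 2/(s + 3)^3.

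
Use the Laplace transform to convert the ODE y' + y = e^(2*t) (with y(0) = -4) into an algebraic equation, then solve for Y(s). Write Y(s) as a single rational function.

Laplace-transform each side.
Using L{y'} = sY - y(0) = sY - (-4), the left side becomes (s + 1)Y - (-4).
The right side is L{e^(2*t)} = 1/(s - 2).
So (s + 1)Y = 1/(s - 2) + (-4).
Solve for Y(s) and write it as one ratio of polynomials.

Y(s) = (-4*s + 9)/(s^2 - s - 2)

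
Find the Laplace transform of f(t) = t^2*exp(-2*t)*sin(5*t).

10*(3*s^2 + 12*s - 13)/(s^2 + 4*s + 29)^3

L{sin(5t)} = 5/(s^2 + 25).
Multiplying by e^(-2t) shifts s → s + 2, so L{exp(-2*t)*sin(5*t)} = 5/((s + 2)^2 + 25).
Then apply L{t^2·g(t)} = (-1)^2 d^2/ds^2[G(s)] with G(s) = 5/((s + 2)^2 + 25):
differentiating 2 times and applying the sign gives 10*(3*s^2 + 12*s - 13)/(s^2 + 4*s + 29)^3.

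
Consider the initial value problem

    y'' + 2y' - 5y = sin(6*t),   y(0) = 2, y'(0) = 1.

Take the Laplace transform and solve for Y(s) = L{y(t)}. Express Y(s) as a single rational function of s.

Apply the Laplace transform to the equation.
The derivative rules (L{y''} = s^2 Y - s·y(0) - y'(0) and L{y'} = sY - y(0), with y(0) = 2, y'(0) = 1) turn the left side into (s^2 + 2*s - 5)Y - (2*s + 5).
The right side is L{sin(6*t)} = 6/(s^2 + 36).
So (s^2 + 2*s - 5)Y = 6/(s^2 + 36) + (2*s + 5).
Isolate Y and clear denominators.

Y(s) = (2*s^3 + 5*s^2 + 72*s + 186)/(s^4 + 2*s^3 + 31*s^2 + 72*s - 180)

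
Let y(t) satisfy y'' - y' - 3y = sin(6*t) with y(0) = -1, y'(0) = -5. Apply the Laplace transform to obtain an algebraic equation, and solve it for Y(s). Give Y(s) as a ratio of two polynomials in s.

Y(s) = (-s^3 - 4*s^2 - 36*s - 138)/(s^4 - s^3 + 33*s^2 - 36*s - 108)

Laplace-transform each side.
The derivative rules (L{y''} = s^2 Y - s·y(0) - y'(0) and L{y'} = sY - y(0), with y(0) = -1, y'(0) = -5) turn the left side into (s^2 - s - 3)Y - (-s - 4).
The right side is L{sin(6*t)} = 6/(s^2 + 36).
So (s^2 - s - 3)Y = 6/(s^2 + 36) + (-s - 4).
Divide through and combine into a single rational function.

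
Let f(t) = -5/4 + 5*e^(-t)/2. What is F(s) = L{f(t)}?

F(s) = 5/(2*(s + 1)) - 5/(4*s)

By linearity of the Laplace transform, transform each term separately.
(5/2)·[L{e^(-t)} = 1/(s + 1)]; L{-5/4} = (-5/4)/s.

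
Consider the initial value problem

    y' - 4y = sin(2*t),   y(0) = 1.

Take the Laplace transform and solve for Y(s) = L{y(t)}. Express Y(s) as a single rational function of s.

Apply the Laplace transform to the equation.
Using L{y'} = sY - y(0) = sY - 1, the left side becomes (s - 4)Y - (1).
The right side is L{sin(2*t)} = 2/(s^2 + 4).
So (s - 4)Y = 2/(s^2 + 4) + (1).
Isolate Y and clear denominators.

Y(s) = (s^2 + 6)/(s^3 - 4*s^2 + 4*s - 16)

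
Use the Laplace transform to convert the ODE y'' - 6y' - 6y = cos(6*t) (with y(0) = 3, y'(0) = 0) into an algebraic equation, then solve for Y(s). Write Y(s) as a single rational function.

Take the Laplace transform of both sides.
The derivative rules (L{y''} = s^2 Y - s·y(0) - y'(0) and L{y'} = sY - y(0), with y(0) = 3, y'(0) = 0) turn the left side into (s^2 - 6*s - 6)Y - (3*s - 18).
The right side is L{cos(6*t)} = s/(s^2 + 36).
So (s^2 - 6*s - 6)Y = s/(s^2 + 36) + (3*s - 18).
Isolate Y and clear denominators.

Y(s) = (3*s^3 - 18*s^2 + 109*s - 648)/(s^4 - 6*s^3 + 30*s^2 - 216*s - 216)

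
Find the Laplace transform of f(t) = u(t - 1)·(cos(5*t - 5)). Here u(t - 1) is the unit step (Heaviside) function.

s*exp(-s)/(s^2 + 25)

By the second shifting theorem, L{u(t - c)·g(t - c)} = e^(-cs)·G(s) with c = 1 and G(s) = L{g(t)}.
L{cos(5t)} = s/(s^2 + 25).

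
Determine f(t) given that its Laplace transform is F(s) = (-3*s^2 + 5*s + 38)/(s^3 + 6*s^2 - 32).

Factor the denominator: s^3 + 6*s^2 - 32 = (s - 2)*(s + 4)^2.
Partial fraction decomposition gives [-4/(s + 4)] + [5/(s + 4)^2] + [1/(s - 2)].
Invert each term: -4/(s + 4) ↔ -4e^(-4t); 5/(s + 4)^2 ↔ 5t·e^(-4t); 1/(s - 2) ↔ e^(2t).

f(t) = 5*t*exp(-4*t) + exp(2*t) - 4*exp(-4*t)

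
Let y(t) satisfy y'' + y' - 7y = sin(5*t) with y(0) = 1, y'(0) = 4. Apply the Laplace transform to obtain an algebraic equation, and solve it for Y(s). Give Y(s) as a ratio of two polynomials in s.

Y(s) = (s^3 + 5*s^2 + 25*s + 130)/(s^4 + s^3 + 18*s^2 + 25*s - 175)

Laplace-transform each side.
With L{y''} = s^2 Y - s·y(0) - y'(0) and L{y'} = sY - y(0), with y(0) = 1, y'(0) = 4: the LHS transforms to (s^2 + s - 7)Y - (s + 5).
The right side is L{sin(5*t)} = 5/(s^2 + 25).
So (s^2 + s - 7)Y = 5/(s^2 + 25) + (s + 5).
Isolate Y and clear denominators.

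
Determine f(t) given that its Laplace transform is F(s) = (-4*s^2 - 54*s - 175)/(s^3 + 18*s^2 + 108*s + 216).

f(t) = 5*t^2*exp(-6*t)/2 - 6*t*exp(-6*t) - 4*exp(-6*t)

Factor the denominator: s^3 + 18*s^2 + 108*s + 216 = (s + 6)^3.
Partial fraction decomposition gives [-4/(s + 6)] + [-6/(s + 6)^2] + [5/(s + 6)^3].
Invert each term: -4/(s + 6) ↔ -4e^(-6t); -6/(s + 6)^2 ↔ -6t·e^(-6t); 5/(s + 6)^3 ↔ (5/2)t^2·e^(-6t).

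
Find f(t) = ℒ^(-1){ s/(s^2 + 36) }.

Since L{cos(6t)} = s/(s^2 + 36), the inverse is cos(6*t).

f(t) = cos(6*t)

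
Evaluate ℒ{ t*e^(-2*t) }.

(s + 2)^(-2)

L{e^(-2t)} = 1/(s + 2).
Then apply L{t·g(t)} = -d/ds[G(s)] with G(s) = 1/(s + 2):
differentiating 1 time and applying the sign gives (s + 2)^(-2).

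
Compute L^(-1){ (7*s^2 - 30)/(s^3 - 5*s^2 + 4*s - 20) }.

5*exp(5*t) + 5*sin(2*t) + 2*cos(2*t)

Factor the denominator: s^3 - 5*s^2 + 4*s - 20 = (s - 5)*(s^2 + 4).
Partial fraction decomposition gives [5/(s - 5)] + [2*s/(s^2 + 4)] + [10/(s^2 + 4)].
Invert each term: 5/(s - 5) ↔ 5e^(5t); 2·s/(s^2 + 4) ↔ 2cos(2t); 5·2/(s^2 + 4) ↔ 5sin(2t).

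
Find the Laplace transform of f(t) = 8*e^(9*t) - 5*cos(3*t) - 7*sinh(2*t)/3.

-5*s/(s^2 + 9) - 14/(3*(s^2 - 4)) + 8/(s - 9)

Apply the Laplace transform termwise.
(8)·[L{e^(9t)} = 1/(s - 9)]; (-7/3)·[L{sinh(2t)} = 2/(s^2 - 4)]; (-5)·[L{cos(3t)} = s/(s^2 + 9)].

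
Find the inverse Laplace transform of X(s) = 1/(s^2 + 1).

Since L{sin(t)} = 1/(s^2 + 1), the inverse is sin(t).

sin(t)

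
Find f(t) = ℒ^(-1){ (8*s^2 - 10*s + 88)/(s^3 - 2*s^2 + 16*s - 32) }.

Factor the denominator: s^3 - 2*s^2 + 16*s - 32 = (s - 2)*(s^2 + 16).
Partial fraction decomposition gives [5/(s - 2)] + [3*s/(s^2 + 16)] + [-4/(s^2 + 16)].
Invert each term: 5/(s - 2) ↔ 5e^(2t); 3·s/(s^2 + 16) ↔ 3cos(4t); -1·4/(s^2 + 16) ↔ -sin(4t).

f(t) = 5*exp(2*t) - sin(4*t) + 3*cos(4*t)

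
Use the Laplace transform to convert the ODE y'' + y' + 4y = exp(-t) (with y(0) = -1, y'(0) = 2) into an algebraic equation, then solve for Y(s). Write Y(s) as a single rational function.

Apply the Laplace transform to the equation.
Using L{y''} = s^2 Y - s·y(0) - y'(0) and L{y'} = sY - y(0), with y(0) = -1, y'(0) = 2, the left side becomes (s^2 + s + 4)Y - (-s + 1).
The right side is L{exp(-t)} = 1/(s + 1).
So (s^2 + s + 4)Y = 1/(s + 1) + (-s + 1).
Isolate Y and clear denominators.

Y(s) = (-s^2 + 2)/(s^3 + 2*s^2 + 5*s + 4)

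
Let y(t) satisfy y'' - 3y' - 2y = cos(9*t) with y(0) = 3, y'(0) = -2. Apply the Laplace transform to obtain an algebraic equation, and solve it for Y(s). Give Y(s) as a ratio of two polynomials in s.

Apply the Laplace transform to the equation.
Using L{y''} = s^2 Y - s·y(0) - y'(0) and L{y'} = sY - y(0), with y(0) = 3, y'(0) = -2, the left side becomes (s^2 - 3*s - 2)Y - (3*s - 11).
The right side is L{cos(9*t)} = s/(s^2 + 81).
So (s^2 - 3*s - 2)Y = s/(s^2 + 81) + (3*s - 11).
Isolate Y and clear denominators.

Y(s) = (3*s^3 - 11*s^2 + 244*s - 891)/(s^4 - 3*s^3 + 79*s^2 - 243*s - 162)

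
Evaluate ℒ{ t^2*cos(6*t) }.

2*s*(s^2 - 108)/(s^2 + 36)^3

L{cos(6t)} = s/(s^2 + 36).
Then apply L{t^2·g(t)} = (-1)^2 d^2/ds^2[H(s)] with H(s) = s/(s^2 + 36):
differentiating 2 times and applying the sign gives 2*s*(s^2 - 108)/(s^2 + 36)^3.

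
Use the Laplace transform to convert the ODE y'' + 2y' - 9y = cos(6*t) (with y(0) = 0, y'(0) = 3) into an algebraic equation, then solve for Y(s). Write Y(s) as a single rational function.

Apply the Laplace transform to the equation.
With L{y''} = s^2 Y - s·y(0) - y'(0) and L{y'} = sY - y(0), with y(0) = 0, y'(0) = 3: the LHS transforms to (s^2 + 2*s - 9)Y - (3).
The right side is L{cos(6*t)} = s/(s^2 + 36).
So (s^2 + 2*s - 9)Y = s/(s^2 + 36) + (3).
Solve for Y(s) and write it as one ratio of polynomials.

Y(s) = (3*s^2 + s + 108)/(s^4 + 2*s^3 + 27*s^2 + 72*s - 324)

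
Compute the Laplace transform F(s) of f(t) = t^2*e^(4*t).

L{e^(4t)} = 1/(s - 4).
Then apply L{t^2·g(t)} = (-1)^2 d^2/ds^2[G(s)] with G(s) = 1/(s - 4):
differentiating 2 times and applying the sign gives 2/(s - 4)^3.

F(s) = 2/(s - 4)^3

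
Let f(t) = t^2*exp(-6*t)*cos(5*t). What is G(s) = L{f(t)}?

L{cos(5t)} = s/(s^2 + 25).
Multiplying by e^(-6t) shifts s → s + 6, so L{exp(-6*t)*cos(5*t)} = (s + 6)/((s + 6)^2 + 25).
Then apply L{t^2·g(t)} = (-1)^2 d^2/ds^2[H(s)] with H(s) = (s + 6)/((s + 6)^2 + 25):
differentiating 2 times and applying the sign gives 2*(s + 6)*(s^2 + 12*s - 39)/(s^2 + 12*s + 61)^3.

G(s) = 2*(s + 6)*(s^2 + 12*s - 39)/(s^2 + 12*s + 61)^3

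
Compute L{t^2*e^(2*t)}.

L{e^(2t)} = 1/(s - 2).
Then apply L{t^2·g(t)} = (-1)^2 d^2/ds^2[G(s)] with G(s) = 1/(s - 2):
differentiating 2 times and applying the sign gives 2/(s - 2)^3.

2/(s - 2)^3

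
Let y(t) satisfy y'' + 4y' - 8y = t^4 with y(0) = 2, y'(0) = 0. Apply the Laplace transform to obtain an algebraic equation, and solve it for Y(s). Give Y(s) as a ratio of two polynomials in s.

Take the Laplace transform of both sides.
Using L{y''} = s^2 Y - s·y(0) - y'(0) and L{y'} = sY - y(0), with y(0) = 2, y'(0) = 0, the left side becomes (s^2 + 4*s - 8)Y - (2*s + 8).
The right side is L{t^4} = 24/s^5.
So (s^2 + 4*s - 8)Y = 24/s^5 + (2*s + 8).
Solve for Y(s) and write it as one ratio of polynomials.

Y(s) = (2*s^6 + 8*s^5 + 24)/(s^7 + 4*s^6 - 8*s^5)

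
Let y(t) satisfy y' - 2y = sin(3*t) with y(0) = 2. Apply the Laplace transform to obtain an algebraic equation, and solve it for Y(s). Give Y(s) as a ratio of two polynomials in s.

Y(s) = (2*s^2 + 21)/(s^3 - 2*s^2 + 9*s - 18)

Laplace-transform each side.
With L{y'} = sY - y(0) = sY - 2: the LHS transforms to (s - 2)Y - (2).
The right side is L{sin(3*t)} = 3/(s^2 + 9).
So (s - 2)Y = 3/(s^2 + 9) + (2).
Divide through and combine into a single rational function.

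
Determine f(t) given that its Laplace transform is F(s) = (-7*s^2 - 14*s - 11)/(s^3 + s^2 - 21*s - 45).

f(t) = 4*t*exp(-3*t) - 4*exp(5*t) - 3*exp(-3*t)

Factor the denominator: s^3 + s^2 - 21*s - 45 = (s - 5)*(s + 3)^2.
Partial fraction decomposition gives [-3/(s + 3)] + [4/(s + 3)^2] + [-4/(s - 5)].
Invert each term: -3/(s + 3) ↔ -3e^(-3t); 4/(s + 3)^2 ↔ 4t·e^(-3t); -4/(s - 5) ↔ -4e^(5t).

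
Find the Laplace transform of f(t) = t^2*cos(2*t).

2*s*(s^2 - 12)/(s^2 + 4)^3

L{cos(2t)} = s/(s^2 + 4).
Then apply L{t^2·g(t)} = (-1)^2 d^2/ds^2[G(s)] with G(s) = s/(s^2 + 4):
differentiating 2 times and applying the sign gives 2*s*(s^2 - 12)/(s^2 + 4)^3.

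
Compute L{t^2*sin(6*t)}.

36*(s^2 - 12)/(s^2 + 36)^3

L{sin(6t)} = 6/(s^2 + 36).
Then apply L{t^2·g(t)} = (-1)^2 d^2/ds^2[G(s)] with G(s) = 6/(s^2 + 36):
differentiating 2 times and applying the sign gives 36*(s^2 - 12)/(s^2 + 36)^3.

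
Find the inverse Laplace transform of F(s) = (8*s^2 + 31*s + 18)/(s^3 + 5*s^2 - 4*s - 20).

4*exp(2*t) + exp(-2*t) + 3*exp(-5*t)

Factor the denominator: s^3 + 5*s^2 - 4*s - 20 = (s - 2)*(s + 2)*(s + 5).
Partial fraction decomposition gives [1/(s + 2)] + [4/(s - 2)] + [3/(s + 5)].
Invert each term: 1/(s + 2) ↔ e^(-2t); 4/(s - 2) ↔ 4e^(2t); 3/(s + 5) ↔ 3e^(-5t).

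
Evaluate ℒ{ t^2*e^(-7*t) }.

2/(s + 7)^3

L{e^(-7t)} = 1/(s + 7).
Then apply L{t^2·g(t)} = (-1)^2 d^2/ds^2[H(s)] with H(s) = 1/(s + 7):
differentiating 2 times and applying the sign gives 2/(s + 7)^3.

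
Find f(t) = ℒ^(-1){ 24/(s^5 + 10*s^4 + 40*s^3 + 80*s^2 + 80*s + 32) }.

f(t) = t^4*exp(-2*t)

Rewrite the denominator: s^5 + 10*s^4 + 40*s^3 + 80*s^2 + 80*s + 32 = (s + 2)^5.
The form in (s + 2) signals a first-shifting-theorem factor e^(-2t).
Since L{t^4} = 4!/s^5 = 24/s^5, the inverse is t^4*e^(-2*t).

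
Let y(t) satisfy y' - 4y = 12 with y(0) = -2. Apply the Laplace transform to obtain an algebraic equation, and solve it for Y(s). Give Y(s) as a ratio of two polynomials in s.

Y(s) = (-2*s + 12)/(s^2 - 4*s)

Laplace-transform each side.
Using L{y'} = sY - y(0) = sY - (-2), the left side becomes (s - 4)Y - (-2).
The right side is L{12} = 12/s.
So (s - 4)Y = 12/s + (-2).
Isolate Y and clear denominators.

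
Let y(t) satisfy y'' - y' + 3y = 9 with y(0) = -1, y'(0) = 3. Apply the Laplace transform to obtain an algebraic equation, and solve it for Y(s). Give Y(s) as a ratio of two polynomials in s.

Laplace-transform each side.
With L{y''} = s^2 Y - s·y(0) - y'(0) and L{y'} = sY - y(0), with y(0) = -1, y'(0) = 3: the LHS transforms to (s^2 - s + 3)Y - (-s + 4).
The right side is L{9} = 9/s.
So (s^2 - s + 3)Y = 9/s + (-s + 4).
Divide through and combine into a single rational function.

Y(s) = (-s^2 + 4*s + 9)/(s^3 - s^2 + 3*s)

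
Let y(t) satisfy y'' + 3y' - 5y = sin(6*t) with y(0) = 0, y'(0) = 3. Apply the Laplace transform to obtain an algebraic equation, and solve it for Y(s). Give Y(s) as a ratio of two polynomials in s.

Y(s) = (3*s^2 + 114)/(s^4 + 3*s^3 + 31*s^2 + 108*s - 180)

Apply the Laplace transform to the equation.
Using L{y''} = s^2 Y - s·y(0) - y'(0) and L{y'} = sY - y(0), with y(0) = 0, y'(0) = 3, the left side becomes (s^2 + 3*s - 5)Y - (3).
The right side is L{sin(6*t)} = 6/(s^2 + 36).
So (s^2 + 3*s - 5)Y = 6/(s^2 + 36) + (3).
Isolate Y and clear denominators.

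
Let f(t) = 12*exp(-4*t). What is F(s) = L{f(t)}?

L{12} = 12/s.
By the first shifting theorem, multiplying by e^(-4t) replaces s with s + 4.

F(s) = 12/(s + 4)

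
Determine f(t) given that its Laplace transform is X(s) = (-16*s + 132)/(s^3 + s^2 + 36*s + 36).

f(t) = -2*sin(6*t) - 4*cos(6*t) + 4*exp(-t)

Factor the denominator: s^3 + s^2 + 36*s + 36 = (s + 1)*(s^2 + 36).
Partial fraction decomposition gives [4/(s + 1)] + [-4*s/(s^2 + 36)] + [-12/(s^2 + 36)].
Invert each term: 4/(s + 1) ↔ 4e^(-t); -4·s/(s^2 + 36) ↔ -4cos(6t); -2·6/(s^2 + 36) ↔ -2sin(6t).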